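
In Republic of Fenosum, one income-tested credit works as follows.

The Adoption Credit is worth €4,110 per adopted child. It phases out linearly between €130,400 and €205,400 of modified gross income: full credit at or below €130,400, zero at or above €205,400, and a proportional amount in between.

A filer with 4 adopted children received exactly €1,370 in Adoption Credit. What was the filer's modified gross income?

Full credit = 4 × €4,110 = €16,440.
€1,370 is 1,370/16,440 of the full €16,440, so 15,070/16,440 of the €75,000 range has been used: income = €130,400 + €75,000 × 15,070/16,440 = €199,150.

€199,150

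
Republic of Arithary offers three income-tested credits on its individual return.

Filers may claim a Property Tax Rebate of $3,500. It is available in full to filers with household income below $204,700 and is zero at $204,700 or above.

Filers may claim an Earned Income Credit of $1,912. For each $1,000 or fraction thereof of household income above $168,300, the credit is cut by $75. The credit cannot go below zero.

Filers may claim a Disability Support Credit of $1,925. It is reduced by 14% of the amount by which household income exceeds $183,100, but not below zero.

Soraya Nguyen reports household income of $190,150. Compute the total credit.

$4,700

Property Tax Rebate: $190,150 is below the $204,700 cutoff, so the full $3,500 applies.
Earned Income Credit: income exceeds $168,300 by $21,850, which is 22 full-or-partial $1,000 increments; reduction = 22 × $75 = $1,650, leaving $262.
Disability Support Credit: 14% of the $7,050 excess over $183,100 is $987; credit = $1,925 − $987 = $938.
Total: $3,500 + $262 + $938 = $4,700.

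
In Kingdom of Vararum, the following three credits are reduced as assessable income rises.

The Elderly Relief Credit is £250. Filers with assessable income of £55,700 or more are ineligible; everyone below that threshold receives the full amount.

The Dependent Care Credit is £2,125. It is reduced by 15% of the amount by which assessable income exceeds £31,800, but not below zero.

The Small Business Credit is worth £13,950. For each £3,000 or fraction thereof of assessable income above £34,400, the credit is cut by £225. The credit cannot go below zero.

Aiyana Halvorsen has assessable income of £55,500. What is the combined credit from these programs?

Elderly Relief Credit: £55,500 is below the £55,700 cutoff, so the full £250 applies.
Dependent Care Credit: 15% of the £23,700 excess over £31,800 is £3,555 ≥ base, so the credit is £0.
Small Business Credit: income exceeds £34,400 by £21,100, which is 8 full-or-partial £3,000 increments; reduction = 8 × £225 = £1,800, leaving £12,150.
Total: £250 + £0 + £12,150 = £12,400.

£12,400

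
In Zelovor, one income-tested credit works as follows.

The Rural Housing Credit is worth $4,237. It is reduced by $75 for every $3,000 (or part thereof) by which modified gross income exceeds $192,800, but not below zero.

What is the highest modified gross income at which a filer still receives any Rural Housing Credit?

$360,800

After 56 increments the reduction is 56 × $75 = $4,200, leaving $37; one more increment wipes it out. Increment 56 ends at excess 56 × $3,000 = $168,000, so the highest qualifying income is $192,800 + $168,000 = $360,800.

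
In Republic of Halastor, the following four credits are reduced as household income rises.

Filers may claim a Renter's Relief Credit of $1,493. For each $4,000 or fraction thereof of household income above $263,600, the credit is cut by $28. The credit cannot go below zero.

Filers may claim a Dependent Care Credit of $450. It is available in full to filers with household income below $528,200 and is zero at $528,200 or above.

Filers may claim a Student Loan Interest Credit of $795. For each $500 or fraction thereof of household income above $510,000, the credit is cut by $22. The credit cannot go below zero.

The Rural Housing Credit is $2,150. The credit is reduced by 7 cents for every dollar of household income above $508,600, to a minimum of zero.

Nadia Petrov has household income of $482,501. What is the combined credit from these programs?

Renter's Relief Credit: income exceeds $263,600 by $218,901 → 55 increments × $28 = $1,540 ≥ base, so the credit is $0.
Dependent Care Credit: $482,501 is below the $528,200 cutoff, so the full $450 applies.
Student Loan Interest Credit: $482,501 is at or below the $510,000 threshold, so the full $795 applies.
Rural Housing Credit: $482,501 is at or below the $508,600 threshold, so the full $2,150 applies.
Total: $0 + $450 + $795 + $2,150 = $3,395.

$3,395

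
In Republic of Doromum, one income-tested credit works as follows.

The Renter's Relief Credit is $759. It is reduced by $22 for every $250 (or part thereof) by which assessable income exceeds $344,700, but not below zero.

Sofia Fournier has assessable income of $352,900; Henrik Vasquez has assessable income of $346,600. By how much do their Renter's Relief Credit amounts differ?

$550

Sofia ($352,900): Renter's Relief Credit: income exceeds $344,700 by $8,200, which is 33 full-or-partial $250 increments; reduction = 33 × $22 = $726, leaving $33.
Henrik ($346,600): Renter's Relief Credit: income exceeds $344,700 by $1,900, which is 8 full-or-partial $250 increments; reduction = 8 × $22 = $176, leaving $583.
Difference: |$33 − $583| = $550.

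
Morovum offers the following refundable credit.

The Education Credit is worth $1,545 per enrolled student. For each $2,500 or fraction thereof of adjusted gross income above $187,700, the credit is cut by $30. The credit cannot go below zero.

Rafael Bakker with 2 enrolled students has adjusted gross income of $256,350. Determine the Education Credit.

$2,250

Education Credit: base = 2 × $1,545 = $3,090. income exceeds $187,700 by $68,650, which is 28 full-or-partial $2,500 increments; reduction = 28 × $30 = $840, leaving $2,250.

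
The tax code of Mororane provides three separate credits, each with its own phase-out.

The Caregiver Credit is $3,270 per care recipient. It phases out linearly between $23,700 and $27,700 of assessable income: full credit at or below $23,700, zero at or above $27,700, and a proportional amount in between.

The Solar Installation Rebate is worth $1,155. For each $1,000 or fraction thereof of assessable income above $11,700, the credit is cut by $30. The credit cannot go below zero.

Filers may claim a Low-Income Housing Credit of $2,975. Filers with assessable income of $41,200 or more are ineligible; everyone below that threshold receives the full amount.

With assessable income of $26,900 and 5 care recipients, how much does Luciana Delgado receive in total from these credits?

Caregiver Credit: base = 5 × $3,270 = $16,350. $26,900 is $3,200 into a $4,000 phase-out range, leaving 800/4,000 of the credit: $16,350 × 800/4,000 = $3,270.
Solar Installation Rebate: income exceeds $11,700 by $15,200, which is 16 full-or-partial $1,000 increments; reduction = 16 × $30 = $480, leaving $675.
Low-Income Housing Credit: $26,900 is below the $41,200 cutoff, so the full $2,975 applies.
Total: $3,270 + $675 + $2,975 = $6,920.

$6,920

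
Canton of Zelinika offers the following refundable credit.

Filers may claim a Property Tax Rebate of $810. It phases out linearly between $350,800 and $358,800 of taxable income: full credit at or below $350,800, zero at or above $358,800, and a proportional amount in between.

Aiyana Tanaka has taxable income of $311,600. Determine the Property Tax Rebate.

Property Tax Rebate: $311,600 is at or below the $350,800 threshold, so the full $810 applies.

$810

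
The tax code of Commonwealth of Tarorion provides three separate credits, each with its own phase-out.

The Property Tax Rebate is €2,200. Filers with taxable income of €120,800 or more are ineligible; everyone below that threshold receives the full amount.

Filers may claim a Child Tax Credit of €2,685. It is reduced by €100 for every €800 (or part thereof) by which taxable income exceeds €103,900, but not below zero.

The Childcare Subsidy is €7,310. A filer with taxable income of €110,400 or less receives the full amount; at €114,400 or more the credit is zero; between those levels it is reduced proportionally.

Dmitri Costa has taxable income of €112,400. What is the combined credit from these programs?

Property Tax Rebate: €112,400 is below the €120,800 cutoff, so the full €2,200 applies.
Child Tax Credit: income exceeds €103,900 by €8,500, which is 11 full-or-partial €800 increments; reduction = 11 × €100 = €1,100, leaving €1,585.
Childcare Subsidy: €112,400 is €2,000 into a €4,000 phase-out range, leaving 2,000/4,000 of the credit: €7,310 × 2,000/4,000 = €3,655.
Total: €2,200 + €1,585 + €3,655 = €7,440.

€7,440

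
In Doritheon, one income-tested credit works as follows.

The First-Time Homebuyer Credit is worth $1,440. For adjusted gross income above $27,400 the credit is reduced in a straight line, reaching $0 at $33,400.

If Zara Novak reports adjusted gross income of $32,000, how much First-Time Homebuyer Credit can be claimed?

First-Time Homebuyer Credit: $32,000 is $4,600 into a $6,000 phase-out range, leaving 1,400/6,000 of the credit: $1,440 × 1,400/6,000 = $336.

$336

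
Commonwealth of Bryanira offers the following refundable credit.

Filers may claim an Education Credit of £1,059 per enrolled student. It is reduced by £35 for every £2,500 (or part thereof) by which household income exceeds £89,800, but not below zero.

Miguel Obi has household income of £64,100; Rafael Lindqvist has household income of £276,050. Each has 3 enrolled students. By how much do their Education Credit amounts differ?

£2,625

Miguel (£64,100): Education Credit: base = 3 × £1,059 = £3,177. £64,100 is at or below the £89,800 threshold, so the full £3,177 applies.
Rafael (£276,050): Education Credit: base = 3 × £1,059 = £3,177. income exceeds £89,800 by £186,250, which is 75 full-or-partial £2,500 increments; reduction = 75 × £35 = £2,625, leaving £552.
Difference: |£3,177 − £552| = £2,625.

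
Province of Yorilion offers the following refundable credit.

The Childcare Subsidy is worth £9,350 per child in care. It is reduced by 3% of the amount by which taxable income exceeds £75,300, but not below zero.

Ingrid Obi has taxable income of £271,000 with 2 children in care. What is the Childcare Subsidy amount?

Childcare Subsidy: base = 2 × £9,350 = £18,700. 3% of the £195,700 excess over £75,300 is £5,871; credit = £18,700 − £5,871 = £12,829.

£12,829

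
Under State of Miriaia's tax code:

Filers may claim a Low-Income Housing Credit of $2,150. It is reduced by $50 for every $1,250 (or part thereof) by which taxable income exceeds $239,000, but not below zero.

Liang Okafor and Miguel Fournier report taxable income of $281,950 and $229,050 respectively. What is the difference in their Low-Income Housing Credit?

$1,750

Liang ($281,950): Low-Income Housing Credit: income exceeds $239,000 by $42,950, which is 35 full-or-partial $1,250 increments; reduction = 35 × $50 = $1,750, leaving $400.
Miguel ($229,050): Low-Income Housing Credit: $229,050 is at or below the $239,000 threshold, so the full $2,150 applies.
Difference: |$400 − $2,150| = $1,750.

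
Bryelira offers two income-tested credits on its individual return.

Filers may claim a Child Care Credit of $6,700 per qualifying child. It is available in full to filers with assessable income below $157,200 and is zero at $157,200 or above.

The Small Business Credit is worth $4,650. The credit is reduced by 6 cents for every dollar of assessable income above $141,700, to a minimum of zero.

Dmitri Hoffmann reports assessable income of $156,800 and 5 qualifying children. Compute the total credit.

Child Care Credit: base = 5 × $6,700 = $33,500. $156,800 is below the $157,200 cutoff, so the full $33,500 applies.
Small Business Credit: 6% of the $15,100 excess over $141,700 is $906; credit = $4,650 − $906 = $3,744.
Total: $33,500 + $3,744 = $37,244.

$37,244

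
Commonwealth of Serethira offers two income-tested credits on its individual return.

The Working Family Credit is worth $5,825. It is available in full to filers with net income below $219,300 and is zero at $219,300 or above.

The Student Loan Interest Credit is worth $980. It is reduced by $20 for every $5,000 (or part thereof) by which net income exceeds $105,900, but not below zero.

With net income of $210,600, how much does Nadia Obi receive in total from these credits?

$6,385

Working Family Credit: $210,600 is below the $219,300 cutoff, so the full $5,825 applies.
Student Loan Interest Credit: income exceeds $105,900 by $104,700, which is 21 full-or-partial $5,000 increments; reduction = 21 × $20 = $420, leaving $560.
Total: $5,825 + $560 = $6,385.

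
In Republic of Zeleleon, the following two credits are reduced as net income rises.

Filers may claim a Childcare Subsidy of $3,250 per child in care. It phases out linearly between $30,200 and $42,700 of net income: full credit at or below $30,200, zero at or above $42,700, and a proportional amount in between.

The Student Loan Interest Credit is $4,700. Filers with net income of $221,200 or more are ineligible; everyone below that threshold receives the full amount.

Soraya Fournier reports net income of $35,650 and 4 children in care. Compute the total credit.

$12,032

Childcare Subsidy: base = 4 × $3,250 = $13,000. $35,650 is $5,450 into a $12,500 phase-out range, leaving 7,050/12,500 of the credit: $13,000 × 7,050/12,500 = $7,332.
Student Loan Interest Credit: $35,650 is below the $221,200 cutoff, so the full $4,700 applies.
Total: $7,332 + $4,700 = $12,032.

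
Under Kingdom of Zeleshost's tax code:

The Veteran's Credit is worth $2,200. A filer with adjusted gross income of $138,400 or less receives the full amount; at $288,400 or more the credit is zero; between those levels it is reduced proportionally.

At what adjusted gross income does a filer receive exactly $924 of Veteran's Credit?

$924 is 924/2,200 of the full $2,200, so 1,276/2,200 of the $150,000 range has been used: income = $138,400 + $150,000 × 1,276/2,200 = $225,400.

$225,400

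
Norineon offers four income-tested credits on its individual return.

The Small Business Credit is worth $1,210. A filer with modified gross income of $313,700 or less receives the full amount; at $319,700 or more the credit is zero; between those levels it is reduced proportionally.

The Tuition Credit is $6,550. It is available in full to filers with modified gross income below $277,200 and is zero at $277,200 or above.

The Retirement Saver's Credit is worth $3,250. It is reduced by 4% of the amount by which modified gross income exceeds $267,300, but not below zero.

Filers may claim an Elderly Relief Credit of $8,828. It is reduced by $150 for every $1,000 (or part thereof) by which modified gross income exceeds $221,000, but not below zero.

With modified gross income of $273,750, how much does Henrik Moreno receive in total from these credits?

Small Business Credit: $273,750 is at or below the $313,700 threshold, so the full $1,210 applies.
Tuition Credit: $273,750 is below the $277,200 cutoff, so the full $6,550 applies.
Retirement Saver's Credit: 4% of the $6,450 excess over $267,300 is $258; credit = $3,250 − $258 = $2,992.
Elderly Relief Credit: income exceeds $221,000 by $52,750, which is 53 full-or-partial $1,000 increments; reduction = 53 × $150 = $7,950, leaving $878.
Total: $1,210 + $6,550 + $2,992 + $878 = $11,630.

$11,630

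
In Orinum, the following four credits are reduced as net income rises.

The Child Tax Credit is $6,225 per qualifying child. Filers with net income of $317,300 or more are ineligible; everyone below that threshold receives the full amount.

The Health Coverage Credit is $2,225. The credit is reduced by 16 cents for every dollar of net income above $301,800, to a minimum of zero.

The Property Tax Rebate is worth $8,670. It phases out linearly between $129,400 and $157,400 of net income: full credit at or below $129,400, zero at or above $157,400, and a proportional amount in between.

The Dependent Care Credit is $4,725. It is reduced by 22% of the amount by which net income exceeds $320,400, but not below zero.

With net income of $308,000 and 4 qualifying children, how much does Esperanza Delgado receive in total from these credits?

$30,858

Child Tax Credit: base = 4 × $6,225 = $24,900. $308,000 is below the $317,300 cutoff, so the full $24,900 applies.
Health Coverage Credit: 16% of the $6,200 excess over $301,800 is $992; credit = $2,225 − $992 = $1,233.
Property Tax Rebate: $308,000 is at or above $157,400, so the credit is $0.
Dependent Care Credit: $308,000 is at or below the $320,400 threshold, so the full $4,725 applies.
Total: $24,900 + $1,233 + $0 + $4,725 = $30,858.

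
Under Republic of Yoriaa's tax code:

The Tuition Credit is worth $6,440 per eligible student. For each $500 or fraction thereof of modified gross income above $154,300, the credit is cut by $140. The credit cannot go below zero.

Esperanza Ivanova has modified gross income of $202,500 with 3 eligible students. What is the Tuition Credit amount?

$5,740

Tuition Credit: base = 3 × $6,440 = $19,320. income exceeds $154,300 by $48,200, which is 97 full-or-partial $500 increments; reduction = 97 × $140 = $13,580, leaving $5,740.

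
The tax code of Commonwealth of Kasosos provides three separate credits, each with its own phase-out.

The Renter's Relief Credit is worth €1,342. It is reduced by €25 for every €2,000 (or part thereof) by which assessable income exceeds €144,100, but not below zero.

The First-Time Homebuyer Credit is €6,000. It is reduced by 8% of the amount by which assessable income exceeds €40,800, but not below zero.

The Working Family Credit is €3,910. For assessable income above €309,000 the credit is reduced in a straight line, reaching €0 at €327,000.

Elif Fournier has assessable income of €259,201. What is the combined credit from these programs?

Renter's Relief Credit: income exceeds €144,100 by €115,101 → 58 increments × €25 = €1,450 ≥ base, so the credit is €0.
First-Time Homebuyer Credit: 8% of the €218,401 excess over €40,800 is €17,472.08 ≥ base, so the credit is €0.
Working Family Credit: €259,201 is at or below the €309,000 threshold, so the full €3,910 applies.
Total: €0 + €0 + €3,910 = €3,910.

€3,910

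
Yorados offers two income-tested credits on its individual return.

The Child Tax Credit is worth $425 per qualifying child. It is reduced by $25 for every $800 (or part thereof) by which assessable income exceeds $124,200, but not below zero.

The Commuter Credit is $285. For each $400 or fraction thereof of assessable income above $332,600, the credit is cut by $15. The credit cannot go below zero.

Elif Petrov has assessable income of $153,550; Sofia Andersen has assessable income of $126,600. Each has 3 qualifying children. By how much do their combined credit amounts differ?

Elif ($153,550): Child Tax Credit: base = 3 × $425 = $1,275. income exceeds $124,200 by $29,350, which is 37 full-or-partial $800 increments; reduction = 37 × $25 = $925, leaving $350. Commuter Credit: $153,550 is at or below the $332,600 threshold, so the full $285 applies. total $350 + $285 = $635
Sofia ($126,600): Child Tax Credit: base = 3 × $425 = $1,275. income exceeds $124,200 by $2,400, which is 3 full-or-partial $800 increments; reduction = 3 × $25 = $75, leaving $1,200. Commuter Credit: $126,600 is at or below the $332,600 threshold, so the full $285 applies. total $1,200 + $285 = $1,485
Difference: |$635 − $1,485| = $850.

$850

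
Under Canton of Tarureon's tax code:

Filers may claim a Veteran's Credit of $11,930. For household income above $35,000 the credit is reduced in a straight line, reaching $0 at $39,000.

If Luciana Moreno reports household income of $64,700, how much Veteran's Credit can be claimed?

$0

Veteran's Credit: $64,700 is at or above $39,000, so the credit is $0.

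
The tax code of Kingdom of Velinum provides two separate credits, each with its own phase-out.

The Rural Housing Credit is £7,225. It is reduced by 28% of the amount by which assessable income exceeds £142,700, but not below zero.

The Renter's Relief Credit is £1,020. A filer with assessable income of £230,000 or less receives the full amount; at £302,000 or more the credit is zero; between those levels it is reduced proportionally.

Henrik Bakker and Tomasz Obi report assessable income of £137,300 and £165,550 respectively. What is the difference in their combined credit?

£6,398

Henrik (£137,300): Rural Housing Credit: £137,300 is at or below the £142,700 threshold, so the full £7,225 applies. Renter's Relief Credit: £137,300 is at or below the £230,000 threshold, so the full £1,020 applies. total £7,225 + £1,020 = £8,245
Tomasz (£165,550): Rural Housing Credit: 28% of the £22,850 excess over £142,700 is £6,398; credit = £7,225 − £6,398 = £827. Renter's Relief Credit: £165,550 is at or below the £230,000 threshold, so the full £1,020 applies. total £827 + £1,020 = £1,847
Difference: |£8,245 − £1,847| = £6,398.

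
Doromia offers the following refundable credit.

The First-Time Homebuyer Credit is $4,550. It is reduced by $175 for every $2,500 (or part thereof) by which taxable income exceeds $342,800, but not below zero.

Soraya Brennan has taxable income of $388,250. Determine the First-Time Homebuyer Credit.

$1,225

First-Time Homebuyer Credit: income exceeds $342,800 by $45,450, which is 19 full-or-partial $2,500 increments; reduction = 19 × $175 = $3,325, leaving $1,225.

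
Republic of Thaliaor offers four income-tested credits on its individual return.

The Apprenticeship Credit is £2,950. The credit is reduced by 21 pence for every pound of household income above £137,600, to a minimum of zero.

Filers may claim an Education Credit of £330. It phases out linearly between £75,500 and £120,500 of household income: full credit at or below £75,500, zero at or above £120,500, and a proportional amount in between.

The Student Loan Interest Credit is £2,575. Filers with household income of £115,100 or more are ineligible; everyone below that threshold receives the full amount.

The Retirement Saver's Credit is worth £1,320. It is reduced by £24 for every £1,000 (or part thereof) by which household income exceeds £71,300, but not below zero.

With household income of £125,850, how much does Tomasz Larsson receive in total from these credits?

Apprenticeship Credit: £125,850 is at or below the £137,600 threshold, so the full £2,950 applies.
Education Credit: £125,850 is at or above £120,500, so the credit is £0.
Student Loan Interest Credit: £125,850 meets or exceeds the £115,100 cutoff, so the credit is £0.
Retirement Saver's Credit: income exceeds £71,300 by £54,550 → 55 increments × £24 = £1,320 ≥ base, so the credit is £0.
Total: £2,950 + £0 + £0 + £0 = £2,950.

£2,950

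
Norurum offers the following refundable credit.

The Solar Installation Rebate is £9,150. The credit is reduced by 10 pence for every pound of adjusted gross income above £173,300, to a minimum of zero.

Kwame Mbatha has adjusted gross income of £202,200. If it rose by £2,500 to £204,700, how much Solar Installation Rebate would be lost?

At £202,200 — 10% of the £28,900 excess over £173,300 is £2,890; credit = £9,150 − £2,890 = £6,260.
At £204,700 — 10% of the £31,400 excess over £173,300 is £3,140; credit = £9,150 − £3,140 = £6,010.
Lost: £6,260 − £6,010 = £250.

£250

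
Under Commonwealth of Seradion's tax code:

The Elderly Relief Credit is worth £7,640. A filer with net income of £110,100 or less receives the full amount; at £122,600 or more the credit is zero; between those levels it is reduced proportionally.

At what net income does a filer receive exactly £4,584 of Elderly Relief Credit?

£115,100

£4,584 is 4,584/7,640 of the full £7,640, so 3,056/7,640 of the £12,500 range has been used: income = £110,100 + £12,500 × 3,056/7,640 = £115,100.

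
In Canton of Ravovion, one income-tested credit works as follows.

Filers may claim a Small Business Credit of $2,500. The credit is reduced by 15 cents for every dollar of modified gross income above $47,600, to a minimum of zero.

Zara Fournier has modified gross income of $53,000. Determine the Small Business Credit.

Small Business Credit: 15% of the $5,400 excess over $47,600 is $810; credit = $2,500 − $810 = $1,690.

$1,690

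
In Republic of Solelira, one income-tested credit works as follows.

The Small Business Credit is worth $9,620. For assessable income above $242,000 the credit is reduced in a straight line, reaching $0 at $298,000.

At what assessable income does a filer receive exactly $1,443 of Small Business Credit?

$289,600

$1,443 is 1,443/9,620 of the full $9,620, so 8,177/9,620 of the $56,000 range has been used: income = $242,000 + $56,000 × 8,177/9,620 = $289,600.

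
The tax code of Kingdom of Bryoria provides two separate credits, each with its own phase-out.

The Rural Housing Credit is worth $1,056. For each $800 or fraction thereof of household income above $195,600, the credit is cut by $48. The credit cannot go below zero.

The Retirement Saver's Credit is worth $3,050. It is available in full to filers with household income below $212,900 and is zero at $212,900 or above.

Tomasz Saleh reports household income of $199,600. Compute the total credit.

Rural Housing Credit: income exceeds $195,600 by $4,000, which is 5 full-or-partial $800 increments; reduction = 5 × $48 = $240, leaving $816.
Retirement Saver's Credit: $199,600 is below the $212,900 cutoff, so the full $3,050 applies.
Total: $816 + $3,050 = $3,866.

$3,866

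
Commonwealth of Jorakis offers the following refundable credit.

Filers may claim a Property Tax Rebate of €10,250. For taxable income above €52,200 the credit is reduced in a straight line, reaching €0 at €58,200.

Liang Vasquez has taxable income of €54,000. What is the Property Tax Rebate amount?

€7,175

Property Tax Rebate: €54,000 is €1,800 into a €6,000 phase-out range, leaving 4,200/6,000 of the credit: €10,250 × 4,200/6,000 = €7,175.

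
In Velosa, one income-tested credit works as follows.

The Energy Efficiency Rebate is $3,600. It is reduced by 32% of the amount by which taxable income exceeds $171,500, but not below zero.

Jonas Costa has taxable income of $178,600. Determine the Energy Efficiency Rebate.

Energy Efficiency Rebate: 32% of the $7,100 excess over $171,500 is $2,272; credit = $3,600 − $2,272 = $1,328.

$1,328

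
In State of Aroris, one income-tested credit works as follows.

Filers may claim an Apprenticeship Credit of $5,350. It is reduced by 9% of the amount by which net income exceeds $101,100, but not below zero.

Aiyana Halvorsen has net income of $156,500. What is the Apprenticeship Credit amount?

Apprenticeship Credit: 9% of the $55,400 excess over $101,100 is $4,986; credit = $5,350 − $4,986 = $364.

$364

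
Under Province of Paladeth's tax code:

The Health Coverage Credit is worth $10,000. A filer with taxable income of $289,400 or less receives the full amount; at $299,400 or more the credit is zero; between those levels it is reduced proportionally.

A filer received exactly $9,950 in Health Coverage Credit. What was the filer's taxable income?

$9,950 is 9,950/10,000 of the full $10,000, so 50/10,000 of the $10,000 range has been used: income = $289,400 + $10,000 × 50/10,000 = $289,450.

$289,450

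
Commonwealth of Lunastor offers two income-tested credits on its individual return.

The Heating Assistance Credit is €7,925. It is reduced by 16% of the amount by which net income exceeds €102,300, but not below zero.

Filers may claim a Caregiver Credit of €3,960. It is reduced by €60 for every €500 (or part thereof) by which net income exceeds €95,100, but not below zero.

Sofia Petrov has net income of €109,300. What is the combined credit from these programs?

€9,025

Heating Assistance Credit: 16% of the €7,000 excess over €102,300 is €1,120; credit = €7,925 − €1,120 = €6,805.
Caregiver Credit: income exceeds €95,100 by €14,200, which is 29 full-or-partial €500 increments; reduction = 29 × €60 = €1,740, leaving €2,220.
Total: €6,805 + €2,220 = €9,025.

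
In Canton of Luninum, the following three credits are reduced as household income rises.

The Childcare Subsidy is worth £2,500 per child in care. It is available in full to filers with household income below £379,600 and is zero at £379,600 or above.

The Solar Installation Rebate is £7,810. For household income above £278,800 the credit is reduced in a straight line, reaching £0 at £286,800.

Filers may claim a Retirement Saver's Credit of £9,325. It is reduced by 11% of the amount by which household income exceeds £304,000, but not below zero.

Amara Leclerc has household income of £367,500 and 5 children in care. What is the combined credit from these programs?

Childcare Subsidy: base = 5 × £2,500 = £12,500. £367,500 is below the £379,600 cutoff, so the full £12,500 applies.
Solar Installation Rebate: £367,500 is at or above £286,800, so the credit is £0.
Retirement Saver's Credit: 11% of the £63,500 excess over £304,000 is £6,985; credit = £9,325 − £6,985 = £2,340.
Total: £12,500 + £0 + £2,340 = £14,840.

£14,840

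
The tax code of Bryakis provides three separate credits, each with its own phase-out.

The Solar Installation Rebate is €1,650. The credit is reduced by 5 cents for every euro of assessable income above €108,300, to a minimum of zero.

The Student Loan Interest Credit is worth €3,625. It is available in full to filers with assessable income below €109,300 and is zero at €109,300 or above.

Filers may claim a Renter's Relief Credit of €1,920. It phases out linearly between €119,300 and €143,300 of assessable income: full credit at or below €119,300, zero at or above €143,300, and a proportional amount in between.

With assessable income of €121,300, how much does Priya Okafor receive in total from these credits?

€2,760

Solar Installation Rebate: 5% of the €13,000 excess over €108,300 is €650; credit = €1,650 − €650 = €1,000.
Student Loan Interest Credit: €121,300 meets or exceeds the €109,300 cutoff, so the credit is €0.
Renter's Relief Credit: €121,300 is €2,000 into a €24,000 phase-out range, leaving 22,000/24,000 of the credit: €1,920 × 22,000/24,000 = €1,760.
Total: €1,000 + €0 + €1,760 = €2,760.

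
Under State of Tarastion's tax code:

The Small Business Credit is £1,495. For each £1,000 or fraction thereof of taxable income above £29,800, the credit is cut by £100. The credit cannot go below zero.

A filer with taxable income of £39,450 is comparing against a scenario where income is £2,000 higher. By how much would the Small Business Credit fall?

At £39,450 — income exceeds £29,800 by £9,650, which is 10 full-or-partial £1,000 increments; reduction = 10 × £100 = £1,000, leaving £495.
At £41,450 — income exceeds £29,800 by £11,650, which is 12 full-or-partial £1,000 increments; reduction = 12 × £100 = £1,200, leaving £295.
Lost: £495 − £295 = £200.

£200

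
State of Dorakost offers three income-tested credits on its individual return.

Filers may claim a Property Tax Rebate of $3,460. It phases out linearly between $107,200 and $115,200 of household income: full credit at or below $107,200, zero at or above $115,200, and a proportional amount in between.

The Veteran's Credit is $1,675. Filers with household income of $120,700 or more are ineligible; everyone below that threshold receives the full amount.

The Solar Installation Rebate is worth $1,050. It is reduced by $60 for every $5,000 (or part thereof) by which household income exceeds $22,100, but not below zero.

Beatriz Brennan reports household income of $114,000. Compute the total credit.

$2,194

Property Tax Rebate: $114,000 is $6,800 into a $8,000 phase-out range, leaving 1,200/8,000 of the credit: $3,460 × 1,200/8,000 = $519.
Veteran's Credit: $114,000 is below the $120,700 cutoff, so the full $1,675 applies.
Solar Installation Rebate: income exceeds $22,100 by $91,900 → 19 increments × $60 = $1,140 ≥ base, so the credit is $0.
Total: $519 + $1,675 + $0 = $2,194.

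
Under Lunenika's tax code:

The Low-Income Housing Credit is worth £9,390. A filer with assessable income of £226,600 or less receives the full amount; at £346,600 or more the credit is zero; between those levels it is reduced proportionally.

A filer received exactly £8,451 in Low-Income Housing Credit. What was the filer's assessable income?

£8,451 is 8,451/9,390 of the full £9,390, so 939/9,390 of the £120,000 range has been used: income = £226,600 + £120,000 × 939/9,390 = £238,600.

£238,600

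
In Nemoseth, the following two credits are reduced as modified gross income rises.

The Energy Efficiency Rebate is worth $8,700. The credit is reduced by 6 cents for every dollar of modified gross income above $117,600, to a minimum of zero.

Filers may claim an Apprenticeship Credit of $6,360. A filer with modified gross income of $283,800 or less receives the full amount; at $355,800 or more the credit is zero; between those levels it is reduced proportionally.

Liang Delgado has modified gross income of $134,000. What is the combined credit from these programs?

$14,076

Energy Efficiency Rebate: 6% of the $16,400 excess over $117,600 is $984; credit = $8,700 − $984 = $7,716.
Apprenticeship Credit: $134,000 is at or below the $283,800 threshold, so the full $6,360 applies.
Total: $7,716 + $6,360 = $14,076.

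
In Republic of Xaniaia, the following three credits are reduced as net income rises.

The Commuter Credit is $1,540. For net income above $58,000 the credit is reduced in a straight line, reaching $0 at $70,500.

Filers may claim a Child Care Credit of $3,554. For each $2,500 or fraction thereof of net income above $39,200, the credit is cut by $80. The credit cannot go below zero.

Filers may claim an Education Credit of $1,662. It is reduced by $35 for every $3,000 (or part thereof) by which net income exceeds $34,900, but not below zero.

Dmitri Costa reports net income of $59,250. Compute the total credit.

Commuter Credit: $59,250 is $1,250 into a $12,500 phase-out range, leaving 11,250/12,500 of the credit: $1,540 × 11,250/12,500 = $1,386.
Child Care Credit: income exceeds $39,200 by $20,050, which is 9 full-or-partial $2,500 increments; reduction = 9 × $80 = $720, leaving $2,834.
Education Credit: income exceeds $34,900 by $24,350, which is 9 full-or-partial $3,000 increments; reduction = 9 × $35 = $315, leaving $1,347.
Total: $1,386 + $2,834 + $1,347 = $5,567.

$5,567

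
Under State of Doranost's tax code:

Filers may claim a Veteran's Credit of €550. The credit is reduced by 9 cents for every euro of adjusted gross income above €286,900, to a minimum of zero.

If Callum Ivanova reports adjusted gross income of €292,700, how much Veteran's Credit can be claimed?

Veteran's Credit: 9% of the €5,800 excess over €286,900 is €522; credit = €550 − €522 = €28.

€28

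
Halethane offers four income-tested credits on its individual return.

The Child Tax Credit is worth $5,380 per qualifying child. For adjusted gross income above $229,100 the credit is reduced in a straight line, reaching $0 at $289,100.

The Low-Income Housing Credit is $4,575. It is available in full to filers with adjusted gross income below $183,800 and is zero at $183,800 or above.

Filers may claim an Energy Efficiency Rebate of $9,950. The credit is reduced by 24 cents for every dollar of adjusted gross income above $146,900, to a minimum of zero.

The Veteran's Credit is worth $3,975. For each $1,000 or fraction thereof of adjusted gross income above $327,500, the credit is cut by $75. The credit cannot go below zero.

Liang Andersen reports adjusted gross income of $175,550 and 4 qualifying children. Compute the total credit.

$33,144

Child Tax Credit: base = 4 × $5,380 = $21,520. $175,550 is at or below the $229,100 threshold, so the full $21,520 applies.
Low-Income Housing Credit: $175,550 is below the $183,800 cutoff, so the full $4,575 applies.
Energy Efficiency Rebate: 24% of the $28,650 excess over $146,900 is $6,876; credit = $9,950 − $6,876 = $3,074.
Veteran's Credit: $175,550 is at or below the $327,500 threshold, so the full $3,975 applies.
Total: $21,520 + $4,575 + $3,074 + $3,975 = $33,144.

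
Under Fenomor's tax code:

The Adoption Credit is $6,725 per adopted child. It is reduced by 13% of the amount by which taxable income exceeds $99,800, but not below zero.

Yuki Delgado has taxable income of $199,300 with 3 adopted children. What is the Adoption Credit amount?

$7,240

Adoption Credit: base = 3 × $6,725 = $20,175. 13% of the $99,500 excess over $99,800 is $12,935; credit = $20,175 − $12,935 = $7,240.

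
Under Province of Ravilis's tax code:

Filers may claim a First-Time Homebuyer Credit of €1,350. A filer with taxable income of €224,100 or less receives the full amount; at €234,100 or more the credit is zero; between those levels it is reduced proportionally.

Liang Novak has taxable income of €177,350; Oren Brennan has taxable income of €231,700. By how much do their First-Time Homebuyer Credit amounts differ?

Liang (€177,350): First-Time Homebuyer Credit: €177,350 is at or below the €224,100 threshold, so the full €1,350 applies.
Oren (€231,700): First-Time Homebuyer Credit: €231,700 is €7,600 into a €10,000 phase-out range, leaving 2,400/10,000 of the credit: €1,350 × 2,400/10,000 = €324.
Difference: |€1,350 − €324| = €1,026.

€1,026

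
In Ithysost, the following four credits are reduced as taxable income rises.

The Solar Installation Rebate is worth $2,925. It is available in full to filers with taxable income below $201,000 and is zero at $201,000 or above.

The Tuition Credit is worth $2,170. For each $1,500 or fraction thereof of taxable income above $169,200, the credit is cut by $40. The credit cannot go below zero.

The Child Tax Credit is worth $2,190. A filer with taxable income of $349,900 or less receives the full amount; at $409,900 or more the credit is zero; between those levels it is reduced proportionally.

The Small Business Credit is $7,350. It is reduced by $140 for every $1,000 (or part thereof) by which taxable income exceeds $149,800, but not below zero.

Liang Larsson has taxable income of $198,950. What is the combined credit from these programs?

Solar Installation Rebate: $198,950 is below the $201,000 cutoff, so the full $2,925 applies.
Tuition Credit: income exceeds $169,200 by $29,750, which is 20 full-or-partial $1,500 increments; reduction = 20 × $40 = $800, leaving $1,370.
Child Tax Credit: $198,950 is at or below the $349,900 threshold, so the full $2,190 applies.
Small Business Credit: income exceeds $149,800 by $49,150, which is 50 full-or-partial $1,000 increments; reduction = 50 × $140 = $7,000, leaving $350.
Total: $2,925 + $1,370 + $2,190 + $350 = $6,835.

$6,835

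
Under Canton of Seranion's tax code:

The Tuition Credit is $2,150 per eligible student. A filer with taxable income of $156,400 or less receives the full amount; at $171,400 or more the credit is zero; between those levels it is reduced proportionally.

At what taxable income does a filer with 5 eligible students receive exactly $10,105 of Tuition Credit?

$157,300

Full credit = 5 × $2,150 = $10,750.
$10,105 is 10,105/10,750 of the full $10,750, so 645/10,750 of the $15,000 range has been used: income = $156,400 + $15,000 × 645/10,750 = $157,300.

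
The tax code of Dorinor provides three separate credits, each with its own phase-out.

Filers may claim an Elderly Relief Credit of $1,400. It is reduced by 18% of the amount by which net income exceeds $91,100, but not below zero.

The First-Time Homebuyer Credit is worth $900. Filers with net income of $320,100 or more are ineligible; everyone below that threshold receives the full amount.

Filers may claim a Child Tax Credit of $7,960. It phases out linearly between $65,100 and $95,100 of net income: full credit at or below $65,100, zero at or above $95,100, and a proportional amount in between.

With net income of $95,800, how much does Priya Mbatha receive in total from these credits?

$1,454

Elderly Relief Credit: 18% of the $4,700 excess over $91,100 is $846; credit = $1,400 − $846 = $554.
First-Time Homebuyer Credit: $95,800 is below the $320,100 cutoff, so the full $900 applies.
Child Tax Credit: $95,800 is at or above $95,100, so the credit is $0.
Total: $554 + $900 + $0 = $1,454.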